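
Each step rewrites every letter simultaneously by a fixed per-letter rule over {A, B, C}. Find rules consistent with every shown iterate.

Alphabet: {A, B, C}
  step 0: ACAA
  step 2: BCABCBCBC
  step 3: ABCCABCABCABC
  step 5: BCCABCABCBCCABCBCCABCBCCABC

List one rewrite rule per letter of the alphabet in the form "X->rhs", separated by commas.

  step 2 ⇒ step 3: BCABCBCBC ⇒ A·BC·C·A·BC·A·BC·A·BC
    A ↦ C
    B ↦ A
    C ↦ BC

A->C, B->A, C->BC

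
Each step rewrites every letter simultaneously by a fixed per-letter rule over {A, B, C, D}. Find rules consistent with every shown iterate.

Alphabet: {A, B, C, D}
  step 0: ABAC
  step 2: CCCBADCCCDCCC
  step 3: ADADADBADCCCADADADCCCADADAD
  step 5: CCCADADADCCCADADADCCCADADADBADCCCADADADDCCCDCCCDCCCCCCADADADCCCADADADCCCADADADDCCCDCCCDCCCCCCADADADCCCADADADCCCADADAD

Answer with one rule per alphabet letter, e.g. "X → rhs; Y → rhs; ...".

  step 2 ⇒ step 3: CCCBADCCCDCCC ⇒ AD·AD·AD·BA·D·CCC·AD·AD·AD·CCC·AD·AD·AD
    A ↦ D
    B ↦ BA
    C ↦ AD
    D ↦ CCC

A->D, B->BA, C->AD, D->CCC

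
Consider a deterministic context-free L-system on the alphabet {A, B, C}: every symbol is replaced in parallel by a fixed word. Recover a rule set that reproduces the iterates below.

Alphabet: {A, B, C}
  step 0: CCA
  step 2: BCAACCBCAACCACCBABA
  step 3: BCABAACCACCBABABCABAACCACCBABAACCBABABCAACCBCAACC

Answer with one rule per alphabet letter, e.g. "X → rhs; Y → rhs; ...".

A->ACC, B->BCA, C->BA

  step 2 ⇒ step 3: BCAACCBCAACCACCBABA ⇒ BCA·BA·ACC·ACC·BA·BA·BCA·BA·ACC·ACC·BA·BA·ACC·BA·BA·BCA·ACC·BCA·ACC
    A ↦ ACC
    B ↦ BCA
    C ↦ BA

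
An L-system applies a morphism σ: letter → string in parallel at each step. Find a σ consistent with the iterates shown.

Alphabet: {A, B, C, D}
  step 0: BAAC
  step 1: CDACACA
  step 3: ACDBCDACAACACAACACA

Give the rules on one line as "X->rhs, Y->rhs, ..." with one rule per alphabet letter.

  step 0 ⇒ step 1: BAAC ⇒ CD·AC·AC·A
    A ↦ AC
    B ↦ CD
    C ↦ A
    D ↦ DB  (constrained at step 1)

A->AC, B->CD, C->A, D->DB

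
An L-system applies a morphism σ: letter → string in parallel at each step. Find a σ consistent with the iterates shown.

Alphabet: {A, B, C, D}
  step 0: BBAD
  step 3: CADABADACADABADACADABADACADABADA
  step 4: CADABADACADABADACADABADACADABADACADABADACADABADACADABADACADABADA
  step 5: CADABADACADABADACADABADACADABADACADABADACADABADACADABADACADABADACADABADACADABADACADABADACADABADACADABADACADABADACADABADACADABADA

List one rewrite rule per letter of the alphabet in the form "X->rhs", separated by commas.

  step 4 ⇒ step 5: CADABADACADABADACADABADACADABADACADABADACADABADACADABADACADABADA ⇒ CA·DA·BA·DA·CA·DA·BA·DA·CA·DA·BA·DA·CA·DA·BA·DA·CA·DA·BA·DA·CA·DA·BA·DA·CA·DA·BA·DA·CA·DA·BA·DA·CA·DA·BA·DA·CA·DA·BA·DA·CA·DA·BA·DA·CA·DA·BA·DA·CA·DA·BA·DA·CA·DA·BA·DA·CA·DA·BA·DA·CA·DA·BA·DA
    A ↦ DA
    B ↦ CA
    C ↦ CA
    D ↦ BA

A->DA, B->CA, C->CA, D->BA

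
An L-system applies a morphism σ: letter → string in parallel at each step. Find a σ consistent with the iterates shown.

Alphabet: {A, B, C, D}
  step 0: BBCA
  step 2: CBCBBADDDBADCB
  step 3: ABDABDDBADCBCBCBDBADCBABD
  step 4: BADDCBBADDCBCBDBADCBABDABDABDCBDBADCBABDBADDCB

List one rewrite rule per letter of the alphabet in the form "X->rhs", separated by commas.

A->BAD, B->D, C->AB, D->CB

  step 3 ⇒ step 4: ABDABDDBADCBCBCBDBADCBABD ⇒ BAD·D·CB·BAD·D·CB·CB·D·BAD·CB·AB·D·AB·D·AB·D·CB·D·BAD·CB·AB·D·BAD·D·CB
    A ↦ BAD
    B ↦ D
    C ↦ AB
    D ↦ CB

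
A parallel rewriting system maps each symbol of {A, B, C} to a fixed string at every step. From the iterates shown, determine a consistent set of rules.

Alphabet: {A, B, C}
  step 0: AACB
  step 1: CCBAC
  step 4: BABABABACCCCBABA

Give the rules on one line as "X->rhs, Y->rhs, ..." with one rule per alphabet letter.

  step 0 ⇒ step 1: AACB ⇒ C·C·BA·C
    A ↦ C
    B ↦ C
    C ↦ BA

A->C, B->C, C->BA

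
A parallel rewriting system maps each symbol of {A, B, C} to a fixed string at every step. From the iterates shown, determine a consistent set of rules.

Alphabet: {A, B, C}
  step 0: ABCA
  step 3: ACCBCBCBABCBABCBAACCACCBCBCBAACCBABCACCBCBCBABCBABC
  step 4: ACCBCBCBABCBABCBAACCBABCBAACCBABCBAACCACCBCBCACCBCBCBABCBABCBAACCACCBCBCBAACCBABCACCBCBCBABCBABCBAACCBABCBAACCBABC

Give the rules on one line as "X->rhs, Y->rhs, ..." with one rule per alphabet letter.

  step 3 ⇒ step 4: ACCBCBCBABCBABCBAACCACCBCBCBAACCBABCACCBCBCBABCBABC ⇒ ACC·BC·BC·BA·BC·BA·BC·BA·ACC·BA·BC·BA·ACC·BA·BC·BA·ACC·ACC·BC·BC·ACC·BC·BC·BA·BC·BA·BC·BA·ACC·ACC·BC·BC·BA·ACC·BA·BC·ACC·BC·BC·BA·BC·BA·BC·BA·ACC·BA·BC·BA·ACC·BA·BC
    A ↦ ACC
    B ↦ BA
    C ↦ BC

A->ACC, B->BA, C->BC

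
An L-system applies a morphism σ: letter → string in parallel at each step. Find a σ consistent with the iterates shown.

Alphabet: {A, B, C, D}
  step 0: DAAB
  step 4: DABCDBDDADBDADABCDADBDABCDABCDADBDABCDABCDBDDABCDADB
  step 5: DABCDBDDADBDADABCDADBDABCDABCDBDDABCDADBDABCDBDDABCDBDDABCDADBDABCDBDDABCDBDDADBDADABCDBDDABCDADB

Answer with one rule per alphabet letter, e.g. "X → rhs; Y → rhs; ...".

A->BC, B->DB, C->D, D->DA

  step 4 ⇒ step 5: DABCDBDDADBDADABCDADBDABCDABCDADBDABCDABCDBDDABCDADB ⇒ DA·BC·DB·D·DA·DB·DA·DA·BC·DA·DB·DA·BC·DA·BC·DB·D·DA·BC·DA·DB·DA·BC·DB·D·DA·BC·DB·D·DA·BC·DA·DB·DA·BC·DB·D·DA·BC·DB·D·DA·DB·DA·DA·BC·DB·D·DA·BC·DA·DB
    A ↦ BC
    B ↦ DB
    C ↦ D
    D ↦ DA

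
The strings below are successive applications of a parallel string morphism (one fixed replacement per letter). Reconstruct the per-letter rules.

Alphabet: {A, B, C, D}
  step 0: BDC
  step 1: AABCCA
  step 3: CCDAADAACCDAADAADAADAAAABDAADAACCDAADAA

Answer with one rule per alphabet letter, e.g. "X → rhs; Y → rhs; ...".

A->DAA, B->AAB, C->A, D->CC

  step 0 ⇒ step 1: BDC ⇒ AAB·CC·A
    B ↦ AAB
    C ↦ A
    D ↦ CC
    A ↦ DAA  (constrained at step 1)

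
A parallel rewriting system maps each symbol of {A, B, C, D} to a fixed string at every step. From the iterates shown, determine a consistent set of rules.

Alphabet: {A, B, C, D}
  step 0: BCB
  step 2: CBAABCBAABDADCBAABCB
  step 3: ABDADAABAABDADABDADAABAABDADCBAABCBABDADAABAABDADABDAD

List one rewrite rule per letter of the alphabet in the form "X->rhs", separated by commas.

A->AAB, B->DAD, C->AB, D->CB

  step 2 ⇒ step 3: CBAABCBAABDADCBAABCB ⇒ AB·DAD·AAB·AAB·DAD·AB·DAD·AAB·AAB·DAD·CB·AAB·CB·AB·DAD·AAB·AAB·DAD·AB·DAD
    A ↦ AAB
    B ↦ DAD
    C ↦ AB
    D ↦ CB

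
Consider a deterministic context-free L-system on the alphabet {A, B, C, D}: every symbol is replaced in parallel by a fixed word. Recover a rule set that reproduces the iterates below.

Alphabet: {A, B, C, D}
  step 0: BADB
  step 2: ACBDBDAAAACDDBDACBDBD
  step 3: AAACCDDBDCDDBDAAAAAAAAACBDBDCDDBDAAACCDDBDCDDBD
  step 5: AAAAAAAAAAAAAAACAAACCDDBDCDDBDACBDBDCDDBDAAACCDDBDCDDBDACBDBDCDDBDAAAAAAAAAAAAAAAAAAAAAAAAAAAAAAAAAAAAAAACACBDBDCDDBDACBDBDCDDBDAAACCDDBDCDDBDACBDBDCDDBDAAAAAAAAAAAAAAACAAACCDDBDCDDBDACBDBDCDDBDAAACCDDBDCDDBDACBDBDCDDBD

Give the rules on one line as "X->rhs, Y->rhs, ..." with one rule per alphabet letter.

  step 2 ⇒ step 3: ACBDBDAAAACDDBDACBDBD ⇒ AA·AC·CDD·BD·CDD·BD·AA·AA·AA·AA·AC·BD·BD·CDD·BD·AA·AC·CDD·BD·CDD·BD
    A ↦ AA
    B ↦ CDD
    C ↦ AC
    D ↦ BD

A->AA, B->CDD, C->AC, D->BD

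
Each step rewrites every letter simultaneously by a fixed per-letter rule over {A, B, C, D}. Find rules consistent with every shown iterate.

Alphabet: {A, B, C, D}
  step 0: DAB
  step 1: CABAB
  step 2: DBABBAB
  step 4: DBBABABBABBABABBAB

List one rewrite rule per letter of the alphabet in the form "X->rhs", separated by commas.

A->B, B->AB, C->D, D->CA

  step 1 ⇒ step 2: CABAB ⇒ D·B·AB·B·AB
    A ↦ B
    B ↦ AB
    C ↦ D
  step 0 ⇒ step 1: DAB ⇒ CA·B·AB
    D ↦ CA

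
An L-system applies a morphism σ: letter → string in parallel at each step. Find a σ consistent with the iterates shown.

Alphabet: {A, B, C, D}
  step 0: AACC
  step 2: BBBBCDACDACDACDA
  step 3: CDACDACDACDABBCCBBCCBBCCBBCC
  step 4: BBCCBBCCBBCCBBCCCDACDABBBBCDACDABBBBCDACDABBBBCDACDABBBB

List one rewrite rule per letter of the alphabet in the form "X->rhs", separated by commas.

  step 3 ⇒ step 4: CDACDACDACDABBCCBBCCBBCCBBCC ⇒ BB·C·C·BB·C·C·BB·C·C·BB·C·C·CDA·CDA·BB·BB·CDA·CDA·BB·BB·CDA·CDA·BB·BB·CDA·CDA·BB·BB
    A ↦ C
    B ↦ CDA
    C ↦ BB
    D ↦ C

A->C, B->CDA, C->BB, D->C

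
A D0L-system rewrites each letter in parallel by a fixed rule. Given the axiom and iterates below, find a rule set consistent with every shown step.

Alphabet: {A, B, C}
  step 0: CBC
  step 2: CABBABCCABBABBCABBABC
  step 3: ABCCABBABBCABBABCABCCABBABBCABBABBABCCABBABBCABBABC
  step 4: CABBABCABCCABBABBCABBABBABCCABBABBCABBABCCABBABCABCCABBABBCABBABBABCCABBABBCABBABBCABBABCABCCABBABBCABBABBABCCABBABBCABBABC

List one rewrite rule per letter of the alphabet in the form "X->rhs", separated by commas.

A->C, B->ABB, C->ABC

  step 3 ⇒ step 4: ABCCABBABBCABBABCABCCABBABBCABBABBABCCABBABBCABBABC ⇒ C·ABB·ABC·ABC·C·ABB·ABB·C·ABB·ABB·ABC·C·ABB·ABB·C·ABB·ABC·C·ABB·ABC·ABC·C·ABB·ABB·C·ABB·ABB·ABC·C·ABB·ABB·C·ABB·ABB·C·ABB·ABC·ABC·C·ABB·ABB·C·ABB·ABB·ABC·C·ABB·ABB·C·ABB·ABC
    A ↦ C
    B ↦ ABB
    C ↦ ABC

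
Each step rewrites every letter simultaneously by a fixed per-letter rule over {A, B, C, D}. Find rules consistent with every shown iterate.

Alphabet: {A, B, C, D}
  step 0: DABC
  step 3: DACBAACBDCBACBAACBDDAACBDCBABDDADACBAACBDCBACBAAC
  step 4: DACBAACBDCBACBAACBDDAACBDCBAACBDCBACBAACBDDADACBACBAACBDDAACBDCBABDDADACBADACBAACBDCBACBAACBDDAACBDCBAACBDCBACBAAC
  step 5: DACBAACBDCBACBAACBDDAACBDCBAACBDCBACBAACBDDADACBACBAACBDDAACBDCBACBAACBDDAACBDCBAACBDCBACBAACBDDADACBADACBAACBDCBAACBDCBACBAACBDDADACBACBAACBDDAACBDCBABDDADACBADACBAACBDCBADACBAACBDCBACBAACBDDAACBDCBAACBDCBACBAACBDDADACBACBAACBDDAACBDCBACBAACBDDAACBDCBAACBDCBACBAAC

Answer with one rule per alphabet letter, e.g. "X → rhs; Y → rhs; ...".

A->CBA, B->BD, C->AC, D->DA

  step 4 ⇒ step 5: DACBAACBDCBACBAACBDDAACBDCBAACBDCBACBAACBDDADACBACBAACBDDAACBDCBABDDADACBADACBAACBDCBACBAACBDDAACBDCBAACBDCBACBAAC ⇒ DA·CBA·AC·BD·CBA·CBA·AC·BD·DA·AC·BD·CBA·AC·BD·CBA·CBA·AC·BD·DA·DA·CBA·CBA·AC·BD·DA·AC·BD·CBA·CBA·AC·BD·DA·AC·BD·CBA·AC·BD·CBA·CBA·AC·BD·DA·DA·CBA·DA·CBA·AC·BD·CBA·AC·BD·CBA·CBA·AC·BD·DA·DA·CBA·CBA·AC·BD·DA·AC·BD·CBA·BD·DA·DA·CBA·DA·CBA·AC·BD·CBA·DA·CBA·AC·BD·CBA·CBA·AC·BD·DA·AC·BD·CBA·AC·BD·CBA·CBA·AC·BD·DA·DA·CBA·CBA·AC·BD·DA·AC·BD·CBA·CBA·AC·BD·DA·AC·BD·CBA·AC·BD·CBA·CBA·AC
    A ↦ CBA
    B ↦ BD
    C ↦ AC
    D ↦ DA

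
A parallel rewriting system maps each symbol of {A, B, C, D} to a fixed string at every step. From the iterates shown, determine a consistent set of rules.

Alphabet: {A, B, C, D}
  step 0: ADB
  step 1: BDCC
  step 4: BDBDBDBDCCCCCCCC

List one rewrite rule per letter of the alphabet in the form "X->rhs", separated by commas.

A->BD, B->C, C->AA, D->C

  step 0 ⇒ step 1: ADB ⇒ BD·C·C
    A ↦ BD
    B ↦ C
    D ↦ C
    C ↦ AA  (constrained at step 1)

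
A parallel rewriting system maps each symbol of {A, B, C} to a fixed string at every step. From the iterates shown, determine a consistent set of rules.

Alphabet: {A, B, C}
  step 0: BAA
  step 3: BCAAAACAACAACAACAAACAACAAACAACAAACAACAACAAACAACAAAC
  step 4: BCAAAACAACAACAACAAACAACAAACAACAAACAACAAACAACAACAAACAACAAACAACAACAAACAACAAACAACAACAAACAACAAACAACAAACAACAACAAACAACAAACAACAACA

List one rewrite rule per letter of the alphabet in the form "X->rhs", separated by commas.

A->AAC, B->BCA, C->A

  step 3 ⇒ step 4: BCAAAACAACAACAACAAACAACAAACAACAAACAACAACAAACAACAAAC ⇒ BCA·A·AAC·AAC·AAC·AAC·A·AAC·AAC·A·AAC·AAC·A·AAC·AAC·A·AAC·AAC·AAC·A·AAC·AAC·A·AAC·AAC·AAC·A·AAC·AAC·A·AAC·AAC·AAC·A·AAC·AAC·A·AAC·AAC·A·AAC·AAC·AAC·A·AAC·AAC·A·AAC·AAC·AAC·A
    A ↦ AAC
    B ↦ BCA
    C ↦ A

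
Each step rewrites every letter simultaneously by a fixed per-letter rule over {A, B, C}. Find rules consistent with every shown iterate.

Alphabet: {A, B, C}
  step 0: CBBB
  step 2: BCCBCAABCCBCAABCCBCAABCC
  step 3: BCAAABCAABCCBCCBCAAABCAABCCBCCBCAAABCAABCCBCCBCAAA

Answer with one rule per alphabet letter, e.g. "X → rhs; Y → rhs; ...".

  step 2 ⇒ step 3: BCCBCAABCCBCAABCCBCAABCC ⇒ BCA·A·A·BCA·A·BCC·BCC·BCA·A·A·BCA·A·BCC·BCC·BCA·A·A·BCA·A·BCC·BCC·BCA·A·A
    A ↦ BCC
    B ↦ BCA
    C ↦ A

A->BCC, B->BCA, C->A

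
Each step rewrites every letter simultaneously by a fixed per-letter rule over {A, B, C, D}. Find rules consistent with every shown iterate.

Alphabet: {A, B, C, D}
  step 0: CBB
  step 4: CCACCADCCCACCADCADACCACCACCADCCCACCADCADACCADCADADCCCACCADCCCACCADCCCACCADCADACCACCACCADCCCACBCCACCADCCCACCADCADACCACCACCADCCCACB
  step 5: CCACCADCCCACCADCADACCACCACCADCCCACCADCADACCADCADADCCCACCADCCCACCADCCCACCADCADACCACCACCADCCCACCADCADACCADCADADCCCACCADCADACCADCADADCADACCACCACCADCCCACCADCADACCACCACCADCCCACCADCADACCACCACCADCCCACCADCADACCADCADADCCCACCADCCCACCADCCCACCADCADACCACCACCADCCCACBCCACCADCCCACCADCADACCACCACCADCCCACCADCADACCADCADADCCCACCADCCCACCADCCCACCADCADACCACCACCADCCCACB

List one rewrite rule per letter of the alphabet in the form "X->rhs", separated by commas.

A->DC, B->CB, C->CCA, D->ADA

  step 4 ⇒ step 5: CCACCADCCCACCADCADACCACCACCADCCCACCADCADACCADCADADCCCACCADCCCACCADCCCACCADCADACCACCACCADCCCACBCCACCADCCCACCADCADACCACCACCADCCCACB ⇒ CCA·CCA·DC·CCA·CCA·DC·ADA·CCA·CCA·CCA·DC·CCA·CCA·DC·ADA·CCA·DC·ADA·DC·CCA·CCA·DC·CCA·CCA·DC·CCA·CCA·DC·ADA·CCA·CCA·CCA·DC·CCA·CCA·DC·ADA·CCA·DC·ADA·DC·CCA·CCA·DC·ADA·CCA·DC·ADA·DC·ADA·CCA·CCA·CCA·DC·CCA·CCA·DC·ADA·CCA·CCA·CCA·DC·CCA·CCA·DC·ADA·CCA·CCA·CCA·DC·CCA·CCA·DC·ADA·CCA·DC·ADA·DC·CCA·CCA·DC·CCA·CCA·DC·CCA·CCA·DC·ADA·CCA·CCA·CCA·DC·CCA·CB·CCA·CCA·DC·CCA·CCA·DC·ADA·CCA·CCA·CCA·DC·CCA·CCA·DC·ADA·CCA·DC·ADA·DC·CCA·CCA·DC·CCA·CCA·DC·CCA·CCA·DC·ADA·CCA·CCA·CCA·DC·CCA·CB
    A ↦ DC
    B ↦ CB
    C ↦ CCA
    D ↦ ADA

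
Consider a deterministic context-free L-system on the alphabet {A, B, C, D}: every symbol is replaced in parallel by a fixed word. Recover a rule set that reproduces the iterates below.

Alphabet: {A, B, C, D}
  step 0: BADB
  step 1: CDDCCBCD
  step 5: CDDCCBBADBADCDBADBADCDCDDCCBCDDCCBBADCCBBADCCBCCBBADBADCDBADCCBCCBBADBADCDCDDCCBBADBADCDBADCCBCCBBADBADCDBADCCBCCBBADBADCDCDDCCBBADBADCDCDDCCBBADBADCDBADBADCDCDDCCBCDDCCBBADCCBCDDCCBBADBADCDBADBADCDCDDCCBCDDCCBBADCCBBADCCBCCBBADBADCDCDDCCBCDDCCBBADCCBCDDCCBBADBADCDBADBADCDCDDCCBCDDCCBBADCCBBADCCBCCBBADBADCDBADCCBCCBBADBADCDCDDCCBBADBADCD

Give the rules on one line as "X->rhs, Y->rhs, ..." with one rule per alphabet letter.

  step 0 ⇒ step 1: BADB ⇒ CD·D·CCB·CD
    A ↦ D
    B ↦ CD
    D ↦ CCB
    C ↦ BAD  (constrained at step 1)

A->D, B->CD, C->BAD, D->CCB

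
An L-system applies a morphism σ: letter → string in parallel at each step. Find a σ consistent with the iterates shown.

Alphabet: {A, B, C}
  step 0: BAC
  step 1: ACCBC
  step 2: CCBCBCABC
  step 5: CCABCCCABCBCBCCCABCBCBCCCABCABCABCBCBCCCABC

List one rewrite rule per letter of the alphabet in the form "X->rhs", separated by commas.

  step 1 ⇒ step 2: ACCBC ⇒ CC·BC·BC·A·BC
    A ↦ CC
    B ↦ A
    C ↦ BC

A->CC, B->A, C->BC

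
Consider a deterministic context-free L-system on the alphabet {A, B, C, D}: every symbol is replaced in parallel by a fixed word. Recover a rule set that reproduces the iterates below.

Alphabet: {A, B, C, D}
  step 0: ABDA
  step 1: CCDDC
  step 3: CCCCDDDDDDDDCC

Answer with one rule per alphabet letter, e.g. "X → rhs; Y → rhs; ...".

  step 0 ⇒ step 1: ABDA ⇒ C·C·DD·C
    A ↦ C
    B ↦ C
    D ↦ DD
    C ↦ BA  (constrained at step 1)

A->C, B->C, C->BA, D->DD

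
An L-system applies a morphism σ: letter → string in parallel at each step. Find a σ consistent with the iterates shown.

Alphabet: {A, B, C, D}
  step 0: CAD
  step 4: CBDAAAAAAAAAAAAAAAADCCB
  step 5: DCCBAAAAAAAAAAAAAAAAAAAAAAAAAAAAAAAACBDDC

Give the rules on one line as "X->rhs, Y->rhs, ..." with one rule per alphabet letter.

  step 4 ⇒ step 5: CBDAAAAAAAAAAAAAAAADCCB ⇒ D·C·CB·AA·AA·AA·AA·AA·AA·AA·AA·AA·AA·AA·AA·AA·AA·AA·AA·CB·D·D·C
    A ↦ AA
    B ↦ C
    C ↦ D
    D ↦ CB

A->AA, B->C, C->D, D->CB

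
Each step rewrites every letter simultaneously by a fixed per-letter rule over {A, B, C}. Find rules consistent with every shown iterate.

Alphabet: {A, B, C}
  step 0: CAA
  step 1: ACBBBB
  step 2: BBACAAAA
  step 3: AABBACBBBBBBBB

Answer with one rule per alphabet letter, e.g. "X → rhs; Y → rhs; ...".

A->BB, B->A, C->AC

  step 2 ⇒ step 3: BBACAAAA ⇒ A·A·BB·AC·BB·BB·BB·BB
    A ↦ BB
    B ↦ A
    C ↦ AC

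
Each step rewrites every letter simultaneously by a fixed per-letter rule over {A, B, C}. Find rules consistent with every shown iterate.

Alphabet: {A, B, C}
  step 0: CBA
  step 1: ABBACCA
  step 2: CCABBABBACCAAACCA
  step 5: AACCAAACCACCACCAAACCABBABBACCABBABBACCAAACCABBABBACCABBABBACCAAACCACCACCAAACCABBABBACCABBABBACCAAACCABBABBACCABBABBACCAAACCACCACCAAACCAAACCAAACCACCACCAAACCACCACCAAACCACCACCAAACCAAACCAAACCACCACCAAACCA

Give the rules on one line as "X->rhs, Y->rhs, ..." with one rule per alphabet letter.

  step 1 ⇒ step 2: ABBACCA ⇒ CCA·BBA·BBA·CCA·A·A·CCA
    A ↦ CCA
    B ↦ BBA
    C ↦ A

A->CCA, B->BBA, C->A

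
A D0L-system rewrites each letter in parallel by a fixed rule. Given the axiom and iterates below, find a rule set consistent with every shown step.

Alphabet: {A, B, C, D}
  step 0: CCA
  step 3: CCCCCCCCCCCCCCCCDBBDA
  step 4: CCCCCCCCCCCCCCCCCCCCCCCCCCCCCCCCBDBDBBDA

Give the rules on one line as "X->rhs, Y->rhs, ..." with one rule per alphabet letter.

A->DA, B->DB, C->CC, D->B

  step 3 ⇒ step 4: CCCCCCCCCCCCCCCCDBBDA ⇒ CC·CC·CC·CC·CC·CC·CC·CC·CC·CC·CC·CC·CC·CC·CC·CC·B·DB·DB·B·DA
    A ↦ DA
    B ↦ DB
    C ↦ CC
    D ↦ B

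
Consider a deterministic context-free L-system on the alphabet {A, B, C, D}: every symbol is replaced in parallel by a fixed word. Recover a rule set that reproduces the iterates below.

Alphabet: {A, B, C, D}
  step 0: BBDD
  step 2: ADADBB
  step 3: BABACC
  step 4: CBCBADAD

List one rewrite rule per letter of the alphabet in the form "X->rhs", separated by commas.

A->B, B->C, C->AD, D->A

  step 3 ⇒ step 4: BABACC ⇒ C·B·C·B·AD·AD
    A ↦ B
    B ↦ C
    C ↦ AD
  step 2 ⇒ step 3: ADADBB ⇒ B·A·B·A·C·C
    D ↦ A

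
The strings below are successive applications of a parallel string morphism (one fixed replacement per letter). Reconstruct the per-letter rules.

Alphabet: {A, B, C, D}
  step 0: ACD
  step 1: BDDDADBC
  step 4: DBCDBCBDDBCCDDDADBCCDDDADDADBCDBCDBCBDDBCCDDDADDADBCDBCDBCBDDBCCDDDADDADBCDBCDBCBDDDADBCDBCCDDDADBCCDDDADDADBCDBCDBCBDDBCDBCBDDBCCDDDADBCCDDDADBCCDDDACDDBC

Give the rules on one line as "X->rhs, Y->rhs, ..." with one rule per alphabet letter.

A->BD, B->CD, C->DDA, D->DBC

  step 0 ⇒ step 1: ACD ⇒ BD·DDA·DBC
    A ↦ BD
    C ↦ DDA
    D ↦ DBC
    B ↦ CD  (constrained at step 1)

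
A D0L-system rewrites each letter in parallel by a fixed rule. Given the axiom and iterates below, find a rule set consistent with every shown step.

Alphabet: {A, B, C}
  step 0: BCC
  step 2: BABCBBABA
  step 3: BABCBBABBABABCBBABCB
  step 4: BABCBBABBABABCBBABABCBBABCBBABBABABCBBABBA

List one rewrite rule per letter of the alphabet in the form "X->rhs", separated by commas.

A->BCB, B->BA, C->B

  step 3 ⇒ step 4: BABCBBABBABABCBBABCB ⇒ BA·BCB·BA·B·BA·BA·BCB·BA·BA·BCB·BA·BCB·BA·B·BA·BA·BCB·BA·B·BA
    A ↦ BCB
    B ↦ BA
    C ↦ B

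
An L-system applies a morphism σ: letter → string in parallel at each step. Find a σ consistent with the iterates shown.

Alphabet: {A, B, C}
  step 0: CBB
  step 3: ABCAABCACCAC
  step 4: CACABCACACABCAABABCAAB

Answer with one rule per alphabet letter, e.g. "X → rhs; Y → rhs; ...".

A->CA, B->C, C->AB

  step 3 ⇒ step 4: ABCAABCACCAC ⇒ CA·C·AB·CA·CA·C·AB·CA·AB·AB·CA·AB
    A ↦ CA
    B ↦ C
    C ↦ AB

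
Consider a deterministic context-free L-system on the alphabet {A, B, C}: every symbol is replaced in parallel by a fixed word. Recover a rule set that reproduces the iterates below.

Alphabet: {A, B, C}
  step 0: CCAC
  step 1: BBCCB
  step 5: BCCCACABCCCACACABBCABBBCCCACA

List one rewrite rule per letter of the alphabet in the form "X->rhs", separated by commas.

A->CC, B->CA, C->B

  step 0 ⇒ step 1: CCAC ⇒ B·B·CC·B
    A ↦ CC
    C ↦ B
    B ↦ CA  (constrained at step 1)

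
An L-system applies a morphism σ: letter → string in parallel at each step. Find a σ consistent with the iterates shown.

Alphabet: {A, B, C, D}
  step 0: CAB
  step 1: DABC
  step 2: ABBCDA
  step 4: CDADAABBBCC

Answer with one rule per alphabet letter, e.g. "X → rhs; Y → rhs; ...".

  step 1 ⇒ step 2: DABC ⇒ AB·B·C·DA
    A ↦ B
    B ↦ C
    C ↦ DA
    D ↦ AB

A->B, B->C, C->DA, D->AB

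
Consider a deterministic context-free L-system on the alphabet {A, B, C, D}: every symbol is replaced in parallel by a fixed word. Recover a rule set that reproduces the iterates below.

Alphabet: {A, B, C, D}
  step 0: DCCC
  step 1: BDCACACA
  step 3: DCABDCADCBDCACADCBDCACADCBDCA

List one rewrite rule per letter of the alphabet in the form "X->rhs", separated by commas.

A->DC, B->A, C->CA, D->BD

  step 0 ⇒ step 1: DCCC ⇒ BD·CA·CA·CA
    C ↦ CA
    D ↦ BD
    A ↦ DC  (constrained at step 1)
    B ↦ A  (constrained at step 1)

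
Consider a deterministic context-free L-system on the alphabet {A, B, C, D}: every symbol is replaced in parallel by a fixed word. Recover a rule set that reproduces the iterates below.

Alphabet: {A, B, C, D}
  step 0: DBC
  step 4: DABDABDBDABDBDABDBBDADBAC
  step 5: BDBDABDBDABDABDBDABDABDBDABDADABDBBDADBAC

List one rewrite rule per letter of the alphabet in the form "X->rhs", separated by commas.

  step 4 ⇒ step 5: DABDABDBDABDBDABDBBDADBAC ⇒ B·DB·DA·B·DB·DA·B·DA·B·DB·DA·B·DA·B·DB·DA·B·DA·DA·B·DB·B·DA·DB·AC
    A ↦ DB
    B ↦ DA
    C ↦ AC
    D ↦ B

A->DB, B->DA, C->AC, D->B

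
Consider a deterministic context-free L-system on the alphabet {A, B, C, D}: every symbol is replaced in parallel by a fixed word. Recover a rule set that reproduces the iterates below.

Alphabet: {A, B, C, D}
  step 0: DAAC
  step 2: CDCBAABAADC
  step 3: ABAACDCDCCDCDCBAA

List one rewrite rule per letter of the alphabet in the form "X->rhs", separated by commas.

A->DC, B->C, C->A, D->BA

  step 2 ⇒ step 3: CDCBAABAADC ⇒ A·BA·A·C·DC·DC·C·DC·DC·BA·A
    A ↦ DC
    B ↦ C
    C ↦ A
    D ↦ BA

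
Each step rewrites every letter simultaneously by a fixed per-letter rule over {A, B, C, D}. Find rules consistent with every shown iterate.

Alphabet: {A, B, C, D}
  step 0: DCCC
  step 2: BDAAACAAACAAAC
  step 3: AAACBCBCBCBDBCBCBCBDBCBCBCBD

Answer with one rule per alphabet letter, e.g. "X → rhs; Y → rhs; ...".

A->BC, B->AAA, C->BD, D->C

  step 2 ⇒ step 3: BDAAACAAACAAAC ⇒ AAA·C·BC·BC·BC·BD·BC·BC·BC·BD·BC·BC·BC·BD
    A ↦ BC
    B ↦ AAA
    C ↦ BD
    D ↦ C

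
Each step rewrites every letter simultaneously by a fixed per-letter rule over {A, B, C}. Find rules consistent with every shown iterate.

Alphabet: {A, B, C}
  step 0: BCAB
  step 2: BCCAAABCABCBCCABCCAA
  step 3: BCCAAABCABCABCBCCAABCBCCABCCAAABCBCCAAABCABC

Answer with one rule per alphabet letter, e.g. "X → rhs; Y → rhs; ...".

A->ABC, B->BCC, C->A

  step 2 ⇒ step 3: BCCAAABCABCBCCABCCAA ⇒ BCC·A·A·ABC·ABC·ABC·BCC·A·ABC·BCC·A·BCC·A·A·ABC·BCC·A·A·ABC·ABC
    A ↦ ABC
    B ↦ BCC
    C ↦ A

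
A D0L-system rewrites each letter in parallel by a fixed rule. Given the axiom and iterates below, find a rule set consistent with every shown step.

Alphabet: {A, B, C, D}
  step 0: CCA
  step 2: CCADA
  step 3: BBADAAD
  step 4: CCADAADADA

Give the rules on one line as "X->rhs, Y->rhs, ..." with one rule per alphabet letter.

  step 3 ⇒ step 4: BBADAAD ⇒ C·C·AD·A·AD·AD·A
    A ↦ AD
    B ↦ C
    D ↦ A
  step 2 ⇒ step 3: CCADA ⇒ B·B·AD·A·AD
    C ↦ B

A->AD, B->C, C->B, D->A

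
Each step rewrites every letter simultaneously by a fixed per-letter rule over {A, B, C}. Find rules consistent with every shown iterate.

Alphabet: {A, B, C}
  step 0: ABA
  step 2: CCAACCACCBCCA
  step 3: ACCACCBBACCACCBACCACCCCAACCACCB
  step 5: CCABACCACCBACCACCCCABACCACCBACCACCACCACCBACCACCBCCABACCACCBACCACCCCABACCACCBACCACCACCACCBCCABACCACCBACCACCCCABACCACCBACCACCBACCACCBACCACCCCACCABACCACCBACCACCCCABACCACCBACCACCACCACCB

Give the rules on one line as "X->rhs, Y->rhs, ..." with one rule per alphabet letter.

A->B, B->CCA, C->ACC

  step 2 ⇒ step 3: CCAACCACCBCCA ⇒ ACC·ACC·B·B·ACC·ACC·B·ACC·ACC·CCA·ACC·ACC·B
    A ↦ B
    B ↦ CCA
    C ↦ ACC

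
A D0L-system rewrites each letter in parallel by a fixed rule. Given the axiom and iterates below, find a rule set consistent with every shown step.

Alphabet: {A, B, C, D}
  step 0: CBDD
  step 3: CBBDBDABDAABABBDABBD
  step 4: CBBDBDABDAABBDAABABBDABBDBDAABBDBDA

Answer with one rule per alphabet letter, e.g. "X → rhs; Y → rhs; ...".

A->AB, B->BD, C->CB, D->A

  step 3 ⇒ step 4: CBBDBDABDAABABBDABBD ⇒ CB·BD·BD·A·BD·A·AB·BD·A·AB·AB·BD·AB·BD·BD·A·AB·BD·BD·A
    A ↦ AB
    B ↦ BD
    C ↦ CB
    D ↦ A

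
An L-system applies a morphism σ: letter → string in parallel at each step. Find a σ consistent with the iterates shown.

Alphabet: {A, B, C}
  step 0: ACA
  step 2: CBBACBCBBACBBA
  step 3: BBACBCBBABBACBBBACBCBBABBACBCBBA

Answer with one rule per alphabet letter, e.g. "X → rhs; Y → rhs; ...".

A->BA, B->CB, C->BBA

  step 2 ⇒ step 3: CBBACBCBBACBBA ⇒ BBA·CB·CB·BA·BBA·CB·BBA·CB·CB·BA·BBA·CB·CB·BA
    A ↦ BA
    B ↦ CB
    C ↦ BBA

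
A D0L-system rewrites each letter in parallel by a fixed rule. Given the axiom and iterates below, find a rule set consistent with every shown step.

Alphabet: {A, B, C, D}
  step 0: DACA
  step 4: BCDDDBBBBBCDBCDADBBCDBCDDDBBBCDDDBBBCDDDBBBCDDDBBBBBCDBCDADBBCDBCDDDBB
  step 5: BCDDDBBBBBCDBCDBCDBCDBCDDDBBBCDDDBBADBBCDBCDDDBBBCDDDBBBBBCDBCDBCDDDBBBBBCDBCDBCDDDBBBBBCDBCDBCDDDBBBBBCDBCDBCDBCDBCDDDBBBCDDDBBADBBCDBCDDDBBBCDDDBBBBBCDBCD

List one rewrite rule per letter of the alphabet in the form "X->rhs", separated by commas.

A->AD, B->BCD, C->DDB, D->B

  step 4 ⇒ step 5: BCDDDBBBBBCDBCDADBBCDBCDDDBBBCDDDBBBCDDDBBBCDDDBBBBBCDBCDADBBCDBCDDDBB ⇒ BCD·DDB·B·B·B·BCD·BCD·BCD·BCD·BCD·DDB·B·BCD·DDB·B·AD·B·BCD·BCD·DDB·B·BCD·DDB·B·B·B·BCD·BCD·BCD·DDB·B·B·B·BCD·BCD·BCD·DDB·B·B·B·BCD·BCD·BCD·DDB·B·B·B·BCD·BCD·BCD·BCD·BCD·DDB·B·BCD·DDB·B·AD·B·BCD·BCD·DDB·B·BCD·DDB·B·B·B·BCD·BCD
    A ↦ AD
    B ↦ BCD
    C ↦ DDB
    D ↦ B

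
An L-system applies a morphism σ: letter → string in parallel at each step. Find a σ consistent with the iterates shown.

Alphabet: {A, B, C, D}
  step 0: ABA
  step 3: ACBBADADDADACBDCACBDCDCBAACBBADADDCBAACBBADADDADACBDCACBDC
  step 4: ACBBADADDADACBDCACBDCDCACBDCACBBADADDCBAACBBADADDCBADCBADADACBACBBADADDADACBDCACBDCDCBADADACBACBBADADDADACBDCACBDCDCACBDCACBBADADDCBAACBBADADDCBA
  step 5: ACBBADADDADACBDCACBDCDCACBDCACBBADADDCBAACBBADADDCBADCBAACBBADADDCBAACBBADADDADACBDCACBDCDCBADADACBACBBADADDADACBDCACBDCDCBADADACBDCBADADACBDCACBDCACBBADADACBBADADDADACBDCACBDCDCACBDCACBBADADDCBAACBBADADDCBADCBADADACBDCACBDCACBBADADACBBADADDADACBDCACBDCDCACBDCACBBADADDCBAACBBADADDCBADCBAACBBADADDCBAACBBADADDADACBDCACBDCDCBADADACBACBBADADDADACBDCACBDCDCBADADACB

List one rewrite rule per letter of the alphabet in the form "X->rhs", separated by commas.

A->ACB, B->DAD, C->BA, D->DC

  step 4 ⇒ step 5: ACBBADADDADACBDCACBDCDCACBDCACBBADADDCBAACBBADADDCBADCBADADACBACBBADADDADACBDCACBDCDCBADADACBACBBADADDADACBDCACBDCDCACBDCACBBADADDCBAACBBADADDCBA ⇒ ACB·BA·DAD·DAD·ACB·DC·ACB·DC·DC·ACB·DC·ACB·BA·DAD·DC·BA·ACB·BA·DAD·DC·BA·DC·BA·ACB·BA·DAD·DC·BA·ACB·BA·DAD·DAD·ACB·DC·ACB·DC·DC·BA·DAD·ACB·ACB·BA·DAD·DAD·ACB·DC·ACB·DC·DC·BA·DAD·ACB·DC·BA·DAD·ACB·DC·ACB·DC·ACB·BA·DAD·ACB·BA·DAD·DAD·ACB·DC·ACB·DC·DC·ACB·DC·ACB·BA·DAD·DC·BA·ACB·BA·DAD·DC·BA·DC·BA·DAD·ACB·DC·ACB·DC·ACB·BA·DAD·ACB·BA·DAD·DAD·ACB·DC·ACB·DC·DC·ACB·DC·ACB·BA·DAD·DC·BA·ACB·BA·DAD·DC·BA·DC·BA·ACB·BA·DAD·DC·BA·ACB·BA·DAD·DAD·ACB·DC·ACB·DC·DC·BA·DAD·ACB·ACB·BA·DAD·DAD·ACB·DC·ACB·DC·DC·BA·DAD·ACB
    A ↦ ACB
    B ↦ DAD
    C ↦ BA
    D ↦ DC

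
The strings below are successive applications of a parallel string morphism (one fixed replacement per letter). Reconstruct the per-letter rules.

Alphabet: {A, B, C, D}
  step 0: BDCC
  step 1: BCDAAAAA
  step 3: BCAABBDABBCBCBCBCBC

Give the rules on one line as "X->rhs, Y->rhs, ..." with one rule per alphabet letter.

A->B, B->BC, C->AA, D->DA

  step 0 ⇒ step 1: BDCC ⇒ BC·DA·AA·AA
    B ↦ BC
    C ↦ AA
    D ↦ DA
    A ↦ B  (constrained at step 1)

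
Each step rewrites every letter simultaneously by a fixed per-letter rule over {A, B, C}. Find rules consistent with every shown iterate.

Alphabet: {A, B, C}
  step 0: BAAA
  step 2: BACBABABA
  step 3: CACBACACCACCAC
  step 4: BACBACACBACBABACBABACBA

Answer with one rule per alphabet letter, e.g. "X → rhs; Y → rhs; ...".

  step 3 ⇒ step 4: CACBACACCACCAC ⇒ BA·C·BA·CA·C·BA·C·BA·BA·C·BA·BA·C·BA
    A ↦ C
    B ↦ CA
    C ↦ BA

A->C, B->CA, C->BA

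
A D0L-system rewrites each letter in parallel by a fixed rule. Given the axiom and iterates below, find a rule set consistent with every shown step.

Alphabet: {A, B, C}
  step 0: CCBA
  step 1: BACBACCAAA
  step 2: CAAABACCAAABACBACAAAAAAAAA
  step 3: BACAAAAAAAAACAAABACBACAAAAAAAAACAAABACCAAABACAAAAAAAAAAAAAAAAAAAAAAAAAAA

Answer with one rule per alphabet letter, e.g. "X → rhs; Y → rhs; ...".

  step 2 ⇒ step 3: CAAABACCAAABACBACAAAAAAAAA ⇒ BAC·AAA·AAA·AAA·C·AAA·BAC·BAC·AAA·AAA·AAA·C·AAA·BAC·C·AAA·BAC·AAA·AAA·AAA·AAA·AAA·AAA·AAA·AAA·AAA
    A ↦ AAA
    B ↦ C
    C ↦ BAC

A->AAA, B->C, C->BAC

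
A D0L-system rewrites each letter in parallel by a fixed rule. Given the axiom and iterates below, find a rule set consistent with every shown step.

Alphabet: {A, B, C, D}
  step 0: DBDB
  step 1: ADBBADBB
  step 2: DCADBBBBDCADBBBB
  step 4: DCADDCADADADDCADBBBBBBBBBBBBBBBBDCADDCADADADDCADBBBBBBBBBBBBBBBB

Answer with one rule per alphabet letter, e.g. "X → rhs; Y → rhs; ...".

A->DC, B->BB, C->AD, D->AD

  step 1 ⇒ step 2: ADBBADBB ⇒ DC·AD·BB·BB·DC·AD·BB·BB
    A ↦ DC
    B ↦ BB
    D ↦ AD
    C ↦ AD  (constrained at step 2)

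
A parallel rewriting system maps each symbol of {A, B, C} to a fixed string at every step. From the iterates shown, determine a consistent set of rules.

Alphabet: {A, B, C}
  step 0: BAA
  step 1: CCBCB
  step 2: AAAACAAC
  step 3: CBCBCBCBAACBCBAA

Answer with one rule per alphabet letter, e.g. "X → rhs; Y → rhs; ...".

  step 2 ⇒ step 3: AAAACAAC ⇒ CB·CB·CB·CB·AA·CB·CB·AA
    A ↦ CB
    C ↦ AA
  step 0 ⇒ step 1: BAA ⇒ C·CB·CB
    B ↦ C

A->CB, B->C, C->AA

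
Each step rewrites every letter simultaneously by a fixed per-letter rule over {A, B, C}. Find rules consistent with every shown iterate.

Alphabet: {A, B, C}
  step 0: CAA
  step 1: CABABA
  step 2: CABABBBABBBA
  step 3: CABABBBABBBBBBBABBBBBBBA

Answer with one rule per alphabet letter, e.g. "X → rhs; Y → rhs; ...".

  step 2 ⇒ step 3: CABABBBABBBA ⇒ CA·BA·BB·BA·BB·BB·BB·BA·BB·BB·BB·BA
    A ↦ BA
    B ↦ BB
    C ↦ CA

A->BA, B->BB, C->CA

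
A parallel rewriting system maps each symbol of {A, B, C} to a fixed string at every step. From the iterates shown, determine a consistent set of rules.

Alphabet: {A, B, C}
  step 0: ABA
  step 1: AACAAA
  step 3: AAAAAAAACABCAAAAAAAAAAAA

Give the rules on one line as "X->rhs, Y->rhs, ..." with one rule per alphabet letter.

  step 0 ⇒ step 1: ABA ⇒ AA·CA·AA
    A ↦ AA
    B ↦ CA
    C ↦ BC  (constrained at step 1)

A->AA, B->CA, C->BC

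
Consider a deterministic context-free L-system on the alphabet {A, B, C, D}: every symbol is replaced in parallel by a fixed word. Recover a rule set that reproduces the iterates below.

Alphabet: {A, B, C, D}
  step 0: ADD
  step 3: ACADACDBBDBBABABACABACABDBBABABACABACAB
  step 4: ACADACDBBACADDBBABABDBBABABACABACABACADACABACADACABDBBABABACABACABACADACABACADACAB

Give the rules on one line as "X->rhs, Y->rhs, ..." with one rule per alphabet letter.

  step 3 ⇒ step 4: ACADACDBBDBBABABACABACABDBBABABACABACAB ⇒ AC·AD·AC·DBB·AC·AD·DBB·AB·AB·DBB·AB·AB·AC·AB·AC·AB·AC·AD·AC·AB·AC·AD·AC·AB·DBB·AB·AB·AC·AB·AC·AB·AC·AD·AC·AB·AC·AD·AC·AB
    A ↦ AC
    B ↦ AB
    C ↦ AD
    D ↦ DBB

A->AC, B->AB, C->AD, D->DBB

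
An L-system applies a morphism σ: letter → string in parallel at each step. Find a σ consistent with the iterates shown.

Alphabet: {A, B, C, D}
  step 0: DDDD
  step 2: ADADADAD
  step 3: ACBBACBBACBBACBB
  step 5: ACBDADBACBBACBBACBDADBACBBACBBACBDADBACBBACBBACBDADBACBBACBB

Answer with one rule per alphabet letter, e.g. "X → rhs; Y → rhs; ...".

  step 2 ⇒ step 3: ADADADAD ⇒ ACB·B·ACB·B·ACB·B·ACB·B
    A ↦ ACB
    D ↦ B
    B ↦ AD  (constrained at step 3)
    C ↦ D  (constrained at step 3)

A->ACB, B->AD, C->D, D->B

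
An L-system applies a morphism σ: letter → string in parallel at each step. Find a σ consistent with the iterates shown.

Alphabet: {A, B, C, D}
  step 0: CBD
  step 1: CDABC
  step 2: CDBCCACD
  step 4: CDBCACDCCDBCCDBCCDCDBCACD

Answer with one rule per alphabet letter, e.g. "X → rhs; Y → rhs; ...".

A->C, B->A, C->CD, D->BC

  step 1 ⇒ step 2: CDABC ⇒ CD·BC·C·A·CD
    A ↦ C
    B ↦ A
    C ↦ CD
    D ↦ BC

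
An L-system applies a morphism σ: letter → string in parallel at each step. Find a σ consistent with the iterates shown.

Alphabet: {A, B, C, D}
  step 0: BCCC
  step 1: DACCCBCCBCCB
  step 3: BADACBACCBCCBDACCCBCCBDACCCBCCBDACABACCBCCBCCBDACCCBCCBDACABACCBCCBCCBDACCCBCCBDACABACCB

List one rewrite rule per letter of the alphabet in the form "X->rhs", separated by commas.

A->BA, B->DAC, C->CCB, D->A

  step 0 ⇒ step 1: BCCC ⇒ DAC·CCB·CCB·CCB
    B ↦ DAC
    C ↦ CCB
    A ↦ BA  (constrained at step 1)
    D ↦ A  (constrained at step 1)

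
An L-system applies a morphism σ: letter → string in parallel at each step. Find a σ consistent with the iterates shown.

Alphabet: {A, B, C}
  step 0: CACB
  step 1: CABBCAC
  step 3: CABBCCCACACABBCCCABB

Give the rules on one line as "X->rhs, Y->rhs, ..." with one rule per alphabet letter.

  step 0 ⇒ step 1: CACB ⇒ CA·BB·CA·C
    A ↦ BB
    B ↦ C
    C ↦ CA

A->BB, B->C, C->CA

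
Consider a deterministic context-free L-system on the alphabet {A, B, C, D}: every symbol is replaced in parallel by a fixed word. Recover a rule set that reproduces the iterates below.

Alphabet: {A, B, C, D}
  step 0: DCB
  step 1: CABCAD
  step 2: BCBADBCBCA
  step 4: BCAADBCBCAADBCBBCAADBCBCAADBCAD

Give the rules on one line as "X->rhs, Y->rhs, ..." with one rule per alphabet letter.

A->B, B->AD, C->BC, D->CA

  step 1 ⇒ step 2: CABCAD ⇒ BC·B·AD·BC·B·CA
    A ↦ B
    B ↦ AD
    C ↦ BC
    D ↦ CA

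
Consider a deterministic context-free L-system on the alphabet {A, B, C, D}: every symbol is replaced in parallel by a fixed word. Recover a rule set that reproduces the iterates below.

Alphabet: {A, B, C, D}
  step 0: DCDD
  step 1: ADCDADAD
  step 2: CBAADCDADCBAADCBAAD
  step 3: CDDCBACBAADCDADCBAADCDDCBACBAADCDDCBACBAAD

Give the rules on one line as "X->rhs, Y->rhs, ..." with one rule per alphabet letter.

A->CBA, B->D, C->CD, D->AD

  step 2 ⇒ step 3: CBAADCDADCBAADCBAAD ⇒ CD·D·CBA·CBA·AD·CD·AD·CBA·AD·CD·D·CBA·CBA·AD·CD·D·CBA·CBA·AD
    A ↦ CBA
    B ↦ D
    C ↦ CD
    D ↦ AD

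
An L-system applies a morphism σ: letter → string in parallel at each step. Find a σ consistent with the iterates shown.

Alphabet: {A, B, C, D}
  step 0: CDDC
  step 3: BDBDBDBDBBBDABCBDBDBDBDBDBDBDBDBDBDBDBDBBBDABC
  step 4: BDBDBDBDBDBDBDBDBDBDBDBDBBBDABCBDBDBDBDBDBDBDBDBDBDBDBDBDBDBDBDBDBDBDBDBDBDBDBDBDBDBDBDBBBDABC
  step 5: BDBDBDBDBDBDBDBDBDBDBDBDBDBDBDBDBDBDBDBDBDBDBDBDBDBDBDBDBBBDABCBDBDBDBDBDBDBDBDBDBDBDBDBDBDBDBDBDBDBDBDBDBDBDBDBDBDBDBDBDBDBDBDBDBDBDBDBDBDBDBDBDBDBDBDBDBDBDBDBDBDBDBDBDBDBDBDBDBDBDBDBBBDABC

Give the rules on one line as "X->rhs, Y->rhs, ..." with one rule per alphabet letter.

A->BB, B->BD, C->ABC, D->BD

  step 4 ⇒ step 5: BDBDBDBDBDBDBDBDBDBDBDBDBBBDABCBDBDBDBDBDBDBDBDBDBDBDBDBDBDBDBDBDBDBDBDBDBDBDBDBDBDBDBDBBBDABC ⇒ BD·BD·BD·BD·BD·BD·BD·BD·BD·BD·BD·BD·BD·BD·BD·BD·BD·BD·BD·BD·BD·BD·BD·BD·BD·BD·BD·BD·BB·BD·ABC·BD·BD·BD·BD·BD·BD·BD·BD·BD·BD·BD·BD·BD·BD·BD·BD·BD·BD·BD·BD·BD·BD·BD·BD·BD·BD·BD·BD·BD·BD·BD·BD·BD·BD·BD·BD·BD·BD·BD·BD·BD·BD·BD·BD·BD·BD·BD·BD·BD·BD·BD·BD·BD·BD·BD·BD·BD·BD·BD·BD·BB·BD·ABC
    A ↦ BB
    B ↦ BD
    C ↦ ABC
    D ↦ BD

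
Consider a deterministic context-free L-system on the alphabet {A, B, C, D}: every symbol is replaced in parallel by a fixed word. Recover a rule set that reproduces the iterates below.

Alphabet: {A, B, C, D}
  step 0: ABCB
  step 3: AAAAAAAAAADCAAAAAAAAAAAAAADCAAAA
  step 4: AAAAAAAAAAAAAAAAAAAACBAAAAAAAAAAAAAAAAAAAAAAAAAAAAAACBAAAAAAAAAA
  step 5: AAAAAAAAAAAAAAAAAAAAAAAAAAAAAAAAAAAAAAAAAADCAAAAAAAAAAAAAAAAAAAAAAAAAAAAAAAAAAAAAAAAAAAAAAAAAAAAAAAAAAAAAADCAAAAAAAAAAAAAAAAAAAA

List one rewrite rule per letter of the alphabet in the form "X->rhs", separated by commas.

  step 4 ⇒ step 5: AAAAAAAAAAAAAAAAAAAACBAAAAAAAAAAAAAAAAAAAAAAAAAAAAAACBAAAAAAAAAA ⇒ AA·AA·AA·AA·AA·AA·AA·AA·AA·AA·AA·AA·AA·AA·AA·AA·AA·AA·AA·AA·AA·DC·AA·AA·AA·AA·AA·AA·AA·AA·AA·AA·AA·AA·AA·AA·AA·AA·AA·AA·AA·AA·AA·AA·AA·AA·AA·AA·AA·AA·AA·AA·AA·DC·AA·AA·AA·AA·AA·AA·AA·AA·AA·AA
    A ↦ AA
    B ↦ DC
    C ↦ AA
  step 3 ⇒ step 4: AAAAAAAAAADCAAAAAAAAAAAAAADCAAAA ⇒ AA·AA·AA·AA·AA·AA·AA·AA·AA·AA·CB·AA·AA·AA·AA·AA·AA·AA·AA·AA·AA·AA·AA·AA·AA·AA·CB·AA·AA·AA·AA·AA
    D ↦ CB

A->AA, B->DC, C->AA, D->CB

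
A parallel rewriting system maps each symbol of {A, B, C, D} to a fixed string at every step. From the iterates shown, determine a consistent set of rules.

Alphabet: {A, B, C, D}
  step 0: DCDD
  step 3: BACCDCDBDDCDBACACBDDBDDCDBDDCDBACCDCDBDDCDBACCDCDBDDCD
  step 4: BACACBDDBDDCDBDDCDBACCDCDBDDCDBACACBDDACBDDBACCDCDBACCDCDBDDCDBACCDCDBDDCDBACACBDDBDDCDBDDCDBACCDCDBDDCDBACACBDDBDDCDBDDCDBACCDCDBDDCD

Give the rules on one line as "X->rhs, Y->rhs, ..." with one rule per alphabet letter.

  step 3 ⇒ step 4: BACCDCDBDDCDBACACBDDBDDCDBDDCDBACCDCDBDDCDBACCDCDBDDCD ⇒ BAC·AC·BDD·BDD·CD·BDD·CD·BAC·CD·CD·BDD·CD·BAC·AC·BDD·AC·BDD·BAC·CD·CD·BAC·CD·CD·BDD·CD·BAC·CD·CD·BDD·CD·BAC·AC·BDD·BDD·CD·BDD·CD·BAC·CD·CD·BDD·CD·BAC·AC·BDD·BDD·CD·BDD·CD·BAC·CD·CD·BDD·CD
    A ↦ AC
    B ↦ BAC
    C ↦ BDD
    D ↦ CD

A->AC, B->BAC, C->BDD, D->CD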